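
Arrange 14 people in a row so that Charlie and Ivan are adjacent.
Treat as block: (14-1)! × 2! = 6227020800 × 2 = 12454041600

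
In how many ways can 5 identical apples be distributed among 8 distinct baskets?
C(5+8-1, 8-1) = C(12, 7) = 792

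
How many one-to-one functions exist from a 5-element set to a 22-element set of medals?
P(22,5) = 22!/(22-5)! = 3160080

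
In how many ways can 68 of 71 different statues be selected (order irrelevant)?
C(71,68) = 71!/(68!×3!) = 57155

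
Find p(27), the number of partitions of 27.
Pentagonal recurrence p(n) = p(n-1) + p(n-2) - p(n-5) - p(n-7) + p(n-12) + p(n-15) - ... gives p(0..26) = 1, 1, 2, 3, 5, 7, 11, 15, 22, 30, 42, 56, 77, 101, 135, 176, 231, 297, 385, 490, 627, 792, 1002, 1255, 1575, 1958, 2436. p(27) = p(26) + p(25) - p(22) - p(20) + p(15) + p(12) - p(5) - p(1) = 2436 + 1958 - 1002 - 627 + 176 + 77 - 7 - 1 = 3010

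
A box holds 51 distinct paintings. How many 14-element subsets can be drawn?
C(51,14) = 51!/(14!×37!) = 1292706174900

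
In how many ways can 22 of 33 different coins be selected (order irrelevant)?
C(33,22) = 33!/(22!×11!) = 193536720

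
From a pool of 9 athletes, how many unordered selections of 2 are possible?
C(9,2) = 9!/(2!×7!) = 36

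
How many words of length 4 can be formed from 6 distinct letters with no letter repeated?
P(6,4) = 6!/(6-4)! = 360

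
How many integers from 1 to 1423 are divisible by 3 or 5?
⌊1423/3⌋ + ⌊1423/5⌋ - ⌊1423/15⌋ = 474 + 284 - 94 = 664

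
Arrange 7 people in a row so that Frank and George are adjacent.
Treat as block: (7-1)! × 2! = 720 × 2 = 1440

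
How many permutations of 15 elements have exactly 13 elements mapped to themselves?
Choose the 13 fixed points C(15,13) = 105, derange the rest: !2 = Σ_{j=0}^{2} (-1)^j·2!/j! = 2 - 2 + 1 = 1. Product = 105 × 1 = 105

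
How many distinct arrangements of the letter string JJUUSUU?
7! / (2! × 1! × 4!) = 105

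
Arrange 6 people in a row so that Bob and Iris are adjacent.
Treat as block: (6-1)! × 2! = 120 × 2 = 240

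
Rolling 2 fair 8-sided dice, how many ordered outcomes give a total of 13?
Coefficient of x^13 in (x + x² + ... + x^8)^2. By inclusion-exclusion on dice exceeding 8: Σ_j (-1)^j C(2,j)·C(13-1-8j, 1) = C(2,0)·C(12,1) - C(2,1)·C(4,1) = 1·12 - 2·4 = 4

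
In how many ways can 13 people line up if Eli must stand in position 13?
Fix one position: (13-1)! = 479001600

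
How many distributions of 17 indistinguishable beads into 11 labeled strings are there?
C(17+11-1, 11-1) = C(27, 10) = 8436285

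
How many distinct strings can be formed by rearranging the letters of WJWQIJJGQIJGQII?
15! / (2! × 2! × 4! × 4! × 3!) = 94594500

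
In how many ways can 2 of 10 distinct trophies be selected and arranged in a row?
P(10,2) = 10!/(10-2)! = 90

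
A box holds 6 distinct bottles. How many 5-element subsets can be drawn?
C(6,5) = 6!/(5!×1!) = 6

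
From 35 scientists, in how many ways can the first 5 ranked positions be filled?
P(35,5) = 35!/(35-5)! = 38955840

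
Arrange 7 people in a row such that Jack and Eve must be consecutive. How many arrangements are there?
Treat the 2 as one block: (7-2+1)! × 2! = 720 × 2 = 1440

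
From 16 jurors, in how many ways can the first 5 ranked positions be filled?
P(16,5) = 16!/(16-5)! = 524160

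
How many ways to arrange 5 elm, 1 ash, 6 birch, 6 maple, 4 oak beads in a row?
22! / (5! × 1! × 6! × 6! × 4!) = 752851139040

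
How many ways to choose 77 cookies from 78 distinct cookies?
C(78,77) = 78!/(77!×1!) = 78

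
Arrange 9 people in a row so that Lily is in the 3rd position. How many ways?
Fix one position: (9-1)! = 40320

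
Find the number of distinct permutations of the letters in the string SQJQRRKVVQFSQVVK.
16! / (1! × 4! × 4! × 2! × 1! × 2! × 2!) = 4540536000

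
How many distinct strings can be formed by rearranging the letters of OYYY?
4! / (3! × 1!) = 4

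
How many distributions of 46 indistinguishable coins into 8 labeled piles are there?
C(46+8-1, 8-1) = C(53, 7) = 154143080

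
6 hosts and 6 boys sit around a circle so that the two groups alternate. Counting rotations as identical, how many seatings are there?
Fix one of the hosts: (6-1)! ways for the remaining hosts, × 6! ways for the boys = 120 × 720 = 86400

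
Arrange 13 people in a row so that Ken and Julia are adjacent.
Treat as block: (13-1)! × 2! = 479001600 × 2 = 958003200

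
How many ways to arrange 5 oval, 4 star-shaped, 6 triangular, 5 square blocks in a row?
20! / (5! × 4! × 6! × 5!) = 9777287520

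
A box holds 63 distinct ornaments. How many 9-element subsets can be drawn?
C(63,9) = 63!/(9!×54!) = 23667689815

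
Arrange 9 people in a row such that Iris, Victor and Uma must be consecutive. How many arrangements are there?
Treat the 3 as one block: (9-3+1)! × 3! = 5040 × 6 = 30240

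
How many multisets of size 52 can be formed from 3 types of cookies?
C(52+3-1, 3-1) = C(54, 2) = 1431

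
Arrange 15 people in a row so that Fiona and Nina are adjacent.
Treat as block: (15-1)! × 2! = 87178291200 × 2 = 174356582400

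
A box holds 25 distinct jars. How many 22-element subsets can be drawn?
C(25,22) = 25!/(22!×3!) = 2300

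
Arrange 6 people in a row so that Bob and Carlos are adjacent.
Treat as block: (6-1)! × 2! = 120 × 2 = 240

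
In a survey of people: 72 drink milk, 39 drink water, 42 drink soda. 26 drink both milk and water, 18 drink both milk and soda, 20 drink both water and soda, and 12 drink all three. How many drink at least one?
|A∪B∪C| = 72+39+42-26-18-20+12 = 101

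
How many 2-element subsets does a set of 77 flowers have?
C(77,2) = 77!/(2!×75!) = 2926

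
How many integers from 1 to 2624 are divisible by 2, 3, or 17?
⌊2624/2⌋+⌊2624/3⌋+⌊2624/17⌋ - ⌊2624/6⌋-⌊2624/34⌋-⌊2624/51⌋ + ⌊2624/102⌋ = 1312+874+154 - 437-77-51 + 25 = 1800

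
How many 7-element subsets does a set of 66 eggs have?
C(66,7) = 66!/(7!×59!) = 778789440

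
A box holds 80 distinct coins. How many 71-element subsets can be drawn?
C(80,71) = 80!/(71!×9!) = 231900297200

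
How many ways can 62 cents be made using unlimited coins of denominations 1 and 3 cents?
Coefficient of x^62 in 1/(1-x^1) · 1/(1-x^3). Use j coins of 3 for j = 0..⌊62/3⌋ = 20, the rest in 1s: 20 + 1 = 21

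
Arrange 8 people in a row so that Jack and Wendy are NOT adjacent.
Total - adjacent = 8! - (8-1)!×2 = 40320 - 10080 = 30240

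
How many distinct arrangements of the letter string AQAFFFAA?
8! / (4! × 1! × 3!) = 280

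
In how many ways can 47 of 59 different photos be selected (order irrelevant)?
C(59,47) = 59!/(47!×12!) = 1119487075980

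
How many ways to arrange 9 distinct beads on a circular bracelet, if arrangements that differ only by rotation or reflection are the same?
(9-1)!/2 = 40320/2 = 20160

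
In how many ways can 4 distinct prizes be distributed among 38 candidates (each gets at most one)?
P(38,4) = 38!/(38-4)! = 1771560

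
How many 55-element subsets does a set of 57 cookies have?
C(57,55) = 57!/(55!×2!) = 1596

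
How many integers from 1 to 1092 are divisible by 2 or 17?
⌊1092/2⌋ + ⌊1092/17⌋ - ⌊1092/34⌋ = 546 + 64 - 32 = 578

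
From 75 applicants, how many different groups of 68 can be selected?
C(75,68) = 75!/(68!×7!) = 1984829850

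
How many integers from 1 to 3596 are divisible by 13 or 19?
⌊3596/13⌋ + ⌊3596/19⌋ - ⌊3596/247⌋ = 276 + 189 - 14 = 451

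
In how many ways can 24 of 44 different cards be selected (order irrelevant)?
C(44,24) = 44!/(24!×20!) = 1761039350070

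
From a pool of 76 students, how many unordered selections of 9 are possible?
C(76,9) = 76!/(9!×67!) = 142466675900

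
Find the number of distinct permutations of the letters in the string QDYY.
4! / (1! × 1! × 2!) = 12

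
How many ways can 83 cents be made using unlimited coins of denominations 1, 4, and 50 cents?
Coefficient of x^83 in 1/(1-x^1) · 1/(1-x^4) · 1/(1-x^50). Case on j = number of 50-cent coins (j = 0..1); remainder r = 83 - 50j is made from {1,4} in ⌊r/4⌋+1 ways. r = 83, 33 → 21 + 9 = 30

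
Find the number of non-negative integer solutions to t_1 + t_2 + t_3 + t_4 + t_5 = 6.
C(6+5-1, 5-1) = C(10, 4) = 210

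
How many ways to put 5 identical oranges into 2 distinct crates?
C(5+2-1, 2-1) = C(6, 1) = 6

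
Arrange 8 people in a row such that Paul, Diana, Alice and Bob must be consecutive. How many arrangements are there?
Treat the 4 as one block: (8-4+1)! × 4! = 120 × 24 = 2880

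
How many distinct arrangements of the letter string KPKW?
4! / (1! × 2! × 1!) = 12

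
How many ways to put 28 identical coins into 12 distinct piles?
C(28+12-1, 12-1) = C(39, 11) = 1676056044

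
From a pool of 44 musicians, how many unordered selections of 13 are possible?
C(44,13) = 44!/(13!×31!) = 51915526432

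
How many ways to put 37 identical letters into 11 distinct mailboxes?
C(37+11-1, 11-1) = C(47, 10) = 5178066751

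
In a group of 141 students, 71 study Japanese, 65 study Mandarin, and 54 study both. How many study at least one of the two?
|A∪B| = |A| + |B| - |A∩B| = 71 + 65 - 54 = 82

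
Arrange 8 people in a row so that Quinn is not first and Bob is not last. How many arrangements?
By inclusion-exclusion: 8! - 2×(8-1)! + (8-2)! = 40320 - 10080 + 720 = 30960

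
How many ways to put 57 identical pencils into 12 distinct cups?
C(57+12-1, 12-1) = C(68, 11) = 1533058025824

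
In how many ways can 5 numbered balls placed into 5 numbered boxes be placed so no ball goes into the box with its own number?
!5 = Σ_{j=0}^{5} (-1)^j·5!/j! = 120 - 120 + 60 - 20 + 5 - 1 = 44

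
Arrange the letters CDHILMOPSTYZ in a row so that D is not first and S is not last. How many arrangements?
By inclusion-exclusion: 12! - 2×(12-1)! + (12-2)! = 479001600 - 79833600 + 3628800 = 402796800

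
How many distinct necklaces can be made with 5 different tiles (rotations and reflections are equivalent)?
(5-1)!/2 = 24/2 = 12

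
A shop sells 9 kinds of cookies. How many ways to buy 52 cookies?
C(52+9-1, 9-1) = C(60, 8) = 2558620845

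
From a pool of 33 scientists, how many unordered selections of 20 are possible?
C(33,20) = 33!/(20!×13!) = 573166440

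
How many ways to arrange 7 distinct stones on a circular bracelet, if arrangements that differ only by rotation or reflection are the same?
(7-1)!/2 = 720/2 = 360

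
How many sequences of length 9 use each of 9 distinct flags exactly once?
9! = 362880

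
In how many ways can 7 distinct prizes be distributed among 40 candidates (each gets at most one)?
P(40,7) = 40!/(40-7)! = 93963542400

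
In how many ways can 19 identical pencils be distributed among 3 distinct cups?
C(19+3-1, 3-1) = C(21, 2) = 210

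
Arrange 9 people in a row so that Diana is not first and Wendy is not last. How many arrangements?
By inclusion-exclusion: 9! - 2×(9-1)! + (9-2)! = 362880 - 80640 + 5040 = 287280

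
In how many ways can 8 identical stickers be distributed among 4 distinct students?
C(8+4-1, 4-1) = C(11, 3) = 165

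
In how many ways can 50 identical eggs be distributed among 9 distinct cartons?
C(50+9-1, 9-1) = C(58, 8) = 1916797311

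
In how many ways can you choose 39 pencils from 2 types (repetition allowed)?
C(39+2-1, 2-1) = C(40, 1) = 40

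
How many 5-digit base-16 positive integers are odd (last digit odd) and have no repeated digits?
Last∈{1,3,5,7,9,11,13,15}. Last=0: 0. Last nonzero: 8×14×P(14,3) = 244608. Total = 244608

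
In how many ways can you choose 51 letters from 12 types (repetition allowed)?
C(51+12-1, 12-1) = C(62, 11) = 508271323092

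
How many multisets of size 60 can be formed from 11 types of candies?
C(60+11-1, 11-1) = C(70, 10) = 396704524216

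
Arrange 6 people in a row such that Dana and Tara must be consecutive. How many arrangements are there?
Treat the 2 as one block: (6-2+1)! × 2! = 120 × 2 = 240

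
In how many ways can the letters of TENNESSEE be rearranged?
9! / (1! × 4! × 2! × 2!) = 3780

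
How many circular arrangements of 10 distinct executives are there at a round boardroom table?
Circular: fix one position, arrange the rest. (10-1)! = 362880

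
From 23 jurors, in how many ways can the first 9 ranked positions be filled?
P(23,9) = 23!/(23-9)! = 296541907200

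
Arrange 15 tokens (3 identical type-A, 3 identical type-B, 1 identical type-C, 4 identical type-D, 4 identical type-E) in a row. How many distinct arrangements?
15! / (3! × 3! × 1! × 4! × 4!) = 63063000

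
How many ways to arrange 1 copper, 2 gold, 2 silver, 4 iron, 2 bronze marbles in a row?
11! / (1! × 2! × 2! × 4! × 2!) = 207900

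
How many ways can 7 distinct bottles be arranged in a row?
7! = 5040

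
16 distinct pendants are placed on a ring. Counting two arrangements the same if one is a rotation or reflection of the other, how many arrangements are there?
(16-1)!/2 = 1307674368000/2 = 653837184000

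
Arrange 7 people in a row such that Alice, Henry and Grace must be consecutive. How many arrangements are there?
Treat the 3 as one block: (7-3+1)! × 3! = 120 × 6 = 720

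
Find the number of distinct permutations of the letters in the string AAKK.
4! / (2! × 2!) = 6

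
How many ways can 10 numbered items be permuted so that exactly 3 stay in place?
Choose the 3 fixed points C(10,3) = 120, derange the rest: !7 = Σ_{j=0}^{7} (-1)^j·7!/j! = 5040 - 5040 + 2520 - 840 + 210 - 42 + 7 - 1 = 1854. Product = 120 × 1854 = 222480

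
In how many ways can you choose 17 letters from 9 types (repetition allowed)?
C(17+9-1, 9-1) = C(25, 8) = 1081575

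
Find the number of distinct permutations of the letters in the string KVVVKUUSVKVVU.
13! / (3! × 1! × 3! × 6!) = 240240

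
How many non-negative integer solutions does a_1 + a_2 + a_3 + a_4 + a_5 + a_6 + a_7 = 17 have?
C(17+7-1, 7-1) = C(23, 6) = 100947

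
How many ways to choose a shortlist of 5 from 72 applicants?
C(72,5) = 72!/(5!×67!) = 13991544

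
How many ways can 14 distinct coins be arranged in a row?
14! = 87178291200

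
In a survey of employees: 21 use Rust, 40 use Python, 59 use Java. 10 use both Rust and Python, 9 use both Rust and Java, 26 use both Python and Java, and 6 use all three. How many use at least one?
|A∪B∪C| = 21+40+59-10-9-26+6 = 81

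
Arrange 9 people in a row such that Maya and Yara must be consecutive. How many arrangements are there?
Treat the 2 as one block: (9-2+1)! × 2! = 40320 × 2 = 80640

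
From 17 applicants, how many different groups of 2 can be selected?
C(17,2) = 17!/(2!×15!) = 136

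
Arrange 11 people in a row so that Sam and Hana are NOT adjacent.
Total - adjacent = 11! - (11-1)!×2 = 39916800 - 7257600 = 32659200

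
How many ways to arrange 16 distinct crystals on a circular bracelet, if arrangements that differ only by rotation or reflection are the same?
(16-1)!/2 = 1307674368000/2 = 653837184000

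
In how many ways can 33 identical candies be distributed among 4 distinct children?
C(33+4-1, 4-1) = C(36, 3) = 7140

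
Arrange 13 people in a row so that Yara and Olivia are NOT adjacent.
Total - adjacent = 13! - (13-1)!×2 = 6227020800 - 958003200 = 5269017600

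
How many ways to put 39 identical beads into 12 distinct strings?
C(39+12-1, 12-1) = C(50, 11) = 37353738800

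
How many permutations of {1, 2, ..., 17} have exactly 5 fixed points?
Choose the 5 fixed points C(17,5) = 6188, derange the rest: !12 = Σ_{j=0}^{12} (-1)^j·12!/j! = 479001600 - 479001600 + 239500800 - 79833600 + 19958400 - 3991680 + 665280 - 95040 + 11880 - 1320 + 132 - 12 + 1 = 176214841. Product = 6188 × 176214841 = 1090417436108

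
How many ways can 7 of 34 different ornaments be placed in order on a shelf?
P(34,7) = 34!/(34-7)! = 27113264640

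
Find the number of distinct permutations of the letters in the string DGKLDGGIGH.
10! / (1! × 4! × 1! × 1! × 1! × 2!) = 75600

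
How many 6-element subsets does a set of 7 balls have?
C(7,6) = 7!/(6!×1!) = 7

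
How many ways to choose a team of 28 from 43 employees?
C(43,28) = 43!/(28!×15!) = 151532656696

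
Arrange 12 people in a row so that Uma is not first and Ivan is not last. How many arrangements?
By inclusion-exclusion: 12! - 2×(12-1)! + (12-2)! = 479001600 - 79833600 + 3628800 = 402796800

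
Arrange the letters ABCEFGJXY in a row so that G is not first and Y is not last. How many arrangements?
By inclusion-exclusion: 9! - 2×(9-1)! + (9-2)! = 362880 - 80640 + 5040 = 287280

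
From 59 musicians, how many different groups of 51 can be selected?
C(59,51) = 59!/(51!×8!) = 2217471399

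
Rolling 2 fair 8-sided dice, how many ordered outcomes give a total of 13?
Coefficient of x^13 in (x + x² + ... + x^8)^2. By inclusion-exclusion on dice exceeding 8: Σ_j (-1)^j C(2,j)·C(13-1-8j, 1) = C(2,0)·C(12,1) - C(2,1)·C(4,1) = 1·12 - 2·4 = 4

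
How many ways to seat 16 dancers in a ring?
Circular: fix one position, arrange the rest. (16-1)! = 1307674368000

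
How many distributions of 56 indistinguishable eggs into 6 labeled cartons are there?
C(56+6-1, 6-1) = C(61, 5) = 5949147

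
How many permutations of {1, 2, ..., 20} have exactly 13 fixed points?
Choose the 13 fixed points C(20,13) = 77520, derange the rest: !7 = Σ_{j=0}^{7} (-1)^j·7!/j! = 5040 - 5040 + 2520 - 840 + 210 - 42 + 7 - 1 = 1854. Product = 77520 × 1854 = 143722080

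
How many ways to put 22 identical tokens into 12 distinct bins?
C(22+12-1, 12-1) = C(33, 11) = 193536720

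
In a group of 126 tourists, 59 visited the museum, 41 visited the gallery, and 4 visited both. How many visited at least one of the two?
|A∪B| = |A| + |B| - |A∩B| = 59 + 41 - 4 = 96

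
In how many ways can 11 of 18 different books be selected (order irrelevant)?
C(18,11) = 18!/(11!×7!) = 31824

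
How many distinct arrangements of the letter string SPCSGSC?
7! / (1! × 2! × 3! × 1!) = 420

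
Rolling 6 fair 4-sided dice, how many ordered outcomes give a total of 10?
Coefficient of x^10 in (x + x² + ... + x^4)^6. By inclusion-exclusion on dice exceeding 4: Σ_j (-1)^j C(6,j)·C(10-1-4j, 5) = C(6,0)·C(9,5) - C(6,1)·C(5,5) = 1·126 - 6·1 = 120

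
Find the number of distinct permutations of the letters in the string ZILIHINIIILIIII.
15! / (1! × 10! × 2! × 1! × 1!) = 180180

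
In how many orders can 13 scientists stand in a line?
13! = 6227020800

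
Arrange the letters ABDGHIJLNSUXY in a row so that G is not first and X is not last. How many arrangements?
By inclusion-exclusion: 13! - 2×(13-1)! + (13-2)! = 6227020800 - 958003200 + 39916800 = 5308934400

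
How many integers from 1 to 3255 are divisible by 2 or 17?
⌊3255/2⌋ + ⌊3255/17⌋ - ⌊3255/34⌋ = 1627 + 191 - 95 = 1723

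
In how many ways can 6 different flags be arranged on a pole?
6! = 720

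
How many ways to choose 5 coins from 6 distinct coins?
C(6,5) = 6!/(5!×1!) = 6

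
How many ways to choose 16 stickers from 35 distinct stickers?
C(35,16) = 35!/(16!×19!) = 4059928950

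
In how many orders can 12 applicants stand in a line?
12! = 479001600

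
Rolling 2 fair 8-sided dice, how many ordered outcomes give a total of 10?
Coefficient of x^10 in (x + x² + ... + x^8)^2. By inclusion-exclusion on dice exceeding 8: Σ_j (-1)^j C(2,j)·C(10-1-8j, 1) = C(2,0)·C(9,1) - C(2,1)·C(1,1) = 1·9 - 2·1 = 7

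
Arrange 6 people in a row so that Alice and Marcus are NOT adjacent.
Total - adjacent = 6! - (6-1)!×2 = 720 - 240 = 480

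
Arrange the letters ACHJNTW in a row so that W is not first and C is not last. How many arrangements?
By inclusion-exclusion: 7! - 2×(7-1)! + (7-2)! = 5040 - 1440 + 120 = 3720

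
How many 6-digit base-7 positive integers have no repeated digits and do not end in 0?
Last digit: 6 nonzero choices. First digit: 5 (nonzero, ≠last). Middle 4: P(5,4) = 120. Total = 3600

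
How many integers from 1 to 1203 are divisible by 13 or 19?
⌊1203/13⌋ + ⌊1203/19⌋ - ⌊1203/247⌋ = 92 + 63 - 4 = 151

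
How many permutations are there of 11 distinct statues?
11! = 39916800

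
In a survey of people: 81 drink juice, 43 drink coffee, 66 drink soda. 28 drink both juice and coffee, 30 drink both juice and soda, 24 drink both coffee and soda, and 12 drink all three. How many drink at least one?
|A∪B∪C| = 81+43+66-28-30-24+12 = 120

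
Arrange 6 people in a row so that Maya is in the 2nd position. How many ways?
Fix one position: (6-1)! = 120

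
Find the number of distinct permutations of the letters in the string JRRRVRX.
7! / (1! × 4! × 1! × 1!) = 210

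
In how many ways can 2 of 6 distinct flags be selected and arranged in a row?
P(6,2) = 6!/(6-2)! = 30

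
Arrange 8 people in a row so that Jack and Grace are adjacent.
Treat as block: (8-1)! × 2! = 5040 × 2 = 10080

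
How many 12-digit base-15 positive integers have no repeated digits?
First digit: 14 choices (nonzero). Then descending: 14 × 14 × 13 × 12 × 11 × 10 × 9 × 8 × 7 × 6 × 5 × 4 = 203416012800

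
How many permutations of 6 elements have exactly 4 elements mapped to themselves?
Choose the 4 fixed points C(6,4) = 15, derange the rest: !2 = Σ_{j=0}^{2} (-1)^j·2!/j! = 2 - 2 + 1 = 1. Product = 15 × 1 = 15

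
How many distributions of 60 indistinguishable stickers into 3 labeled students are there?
C(60+3-1, 3-1) = C(62, 2) = 1891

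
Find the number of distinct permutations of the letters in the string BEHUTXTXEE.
10! / (2! × 2! × 1! × 1! × 1! × 3!) = 151200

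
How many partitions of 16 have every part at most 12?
Let r_j(i) = number of partitions of i into parts ≤ j, for i = 0..16. r_1(i) = 1 for all i; r_j(i) = r_{j-1}(i) + r_j(i-j). Rows j = 2..12: ≤2: 1 1 2 2 3 3 4 4 5 5 6 6 7 7 8 8 9; ≤3: 1 1 2 3 4 5 7 8 10 12 14 16 19 21 24 27 30; ≤4: 1 1 2 3 5 6 9 11 15 18 23 27 34 39 47 54 64; ≤5: 1 1 2 3 5 7 10 13 18 23 30 37 47 57 70 84 101; ≤6: 1 1 2 3 5 7 11 14 20 26 35 44 58 71 90 110 136; ≤7: 1 1 2 3 5 7 11 15 21 28 38 49 65 82 105 131 164; ≤8: 1 1 2 3 5 7 11 15 22 29 40 52 70 89 116 146 186; ≤9: 1 1 2 3 5 7 11 15 22 30 41 54 73 94 123 157 201; ≤10: 1 1 2 3 5 7 11 15 22 30 42 55 75 97 128 164 212; ≤11: 1 1 2 3 5 7 11 15 22 30 42 56 76 99 131 169 219; ≤12: 1 1 2 3 5 7 11 15 22 30 42 56 77 100 133 172 224. r_12(16) = 224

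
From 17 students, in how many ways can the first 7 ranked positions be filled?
P(17,7) = 17!/(17-7)! = 98017920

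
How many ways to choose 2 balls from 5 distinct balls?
C(5,2) = 5!/(2!×3!) = 10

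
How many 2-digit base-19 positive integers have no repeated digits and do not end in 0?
Last digit: 18 nonzero choices. First digit: 17 (nonzero, ≠last). Middle 0: P(17,0) = 1. Total = 306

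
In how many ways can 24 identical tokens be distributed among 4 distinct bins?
C(24+4-1, 4-1) = C(27, 3) = 2925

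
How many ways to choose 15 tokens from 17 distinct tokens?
C(17,15) = 17!/(15!×2!) = 136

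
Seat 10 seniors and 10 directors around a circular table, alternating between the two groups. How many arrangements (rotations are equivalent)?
Fix one of the seniors: (10-1)! ways for the remaining seniors, × 10! ways for the directors = 362880 × 3628800 = 1316818944000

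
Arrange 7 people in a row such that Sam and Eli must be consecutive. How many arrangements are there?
Treat the 2 as one block: (7-2+1)! × 2! = 720 × 2 = 1440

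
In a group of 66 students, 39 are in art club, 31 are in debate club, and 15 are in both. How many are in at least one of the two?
|A∪B| = |A| + |B| - |A∩B| = 39 + 31 - 15 = 55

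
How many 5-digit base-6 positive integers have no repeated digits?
First digit: 5 choices (nonzero). Then descending: 5 × 5 × 4 × 3 × 2 = 600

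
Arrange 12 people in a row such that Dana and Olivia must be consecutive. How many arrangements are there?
Treat the 2 as one block: (12-2+1)! × 2! = 39916800 × 2 = 79833600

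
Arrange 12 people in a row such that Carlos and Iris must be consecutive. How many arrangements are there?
Treat the 2 as one block: (12-2+1)! × 2! = 39916800 × 2 = 79833600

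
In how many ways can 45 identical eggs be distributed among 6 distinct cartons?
C(45+6-1, 6-1) = C(50, 5) = 2118760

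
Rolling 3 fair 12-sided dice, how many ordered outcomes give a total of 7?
Coefficient of x^7 in (x + x² + ... + x^12)^3. By inclusion-exclusion on dice exceeding 12: Σ_j (-1)^j C(3,j)·C(7-1-12j, 2) = C(3,0)·C(6,2) = 1·15 = 15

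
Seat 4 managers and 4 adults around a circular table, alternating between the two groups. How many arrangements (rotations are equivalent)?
Fix one of the managers: (4-1)! ways for the remaining managers, × 4! ways for the adults = 6 × 24 = 144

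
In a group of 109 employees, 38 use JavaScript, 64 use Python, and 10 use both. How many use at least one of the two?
|A∪B| = |A| + |B| - |A∩B| = 38 + 64 - 10 = 92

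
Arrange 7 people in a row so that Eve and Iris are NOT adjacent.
Total - adjacent = 7! - (7-1)!×2 = 5040 - 1440 = 3600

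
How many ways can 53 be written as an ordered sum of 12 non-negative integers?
C(53+12-1, 12-1) = C(64, 11) = 743595781824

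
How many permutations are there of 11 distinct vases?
11! = 39916800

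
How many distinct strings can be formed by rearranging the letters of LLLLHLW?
7! / (1! × 1! × 5!) = 42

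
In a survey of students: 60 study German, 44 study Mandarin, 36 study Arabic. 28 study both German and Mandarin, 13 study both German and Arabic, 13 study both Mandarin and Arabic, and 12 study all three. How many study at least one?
|A∪B∪C| = 60+44+36-28-13-13+12 = 98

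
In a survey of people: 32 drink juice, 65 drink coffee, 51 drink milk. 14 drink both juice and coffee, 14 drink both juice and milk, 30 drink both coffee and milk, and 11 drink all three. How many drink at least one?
|A∪B∪C| = 32+65+51-14-14-30+11 = 101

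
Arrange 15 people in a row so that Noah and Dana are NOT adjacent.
Total - adjacent = 15! - (15-1)!×2 = 1307674368000 - 174356582400 = 1133317785600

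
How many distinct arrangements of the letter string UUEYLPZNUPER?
12! / (1! × 3! × 1! × 1! × 1! × 1! × 2! × 2!) = 19958400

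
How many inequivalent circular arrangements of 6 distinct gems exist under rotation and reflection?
(6-1)!/2 = 120/2 = 60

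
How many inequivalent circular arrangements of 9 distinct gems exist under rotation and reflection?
(9-1)!/2 = 40320/2 = 20160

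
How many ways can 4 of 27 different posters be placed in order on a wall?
P(27,4) = 27!/(27-4)! = 421200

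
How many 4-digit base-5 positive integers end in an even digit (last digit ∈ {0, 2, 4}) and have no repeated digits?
Last∈{0,2,4}. Last=0: 24. Last nonzero: 2×3×P(3,2) = 36. Total = 60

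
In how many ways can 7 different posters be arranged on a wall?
7! = 5040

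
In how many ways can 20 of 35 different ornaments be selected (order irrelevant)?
C(35,20) = 35!/(20!×15!) = 3247943160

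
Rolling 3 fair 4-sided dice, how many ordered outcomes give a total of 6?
Coefficient of x^6 in (x + x² + ... + x^4)^3. By inclusion-exclusion on dice exceeding 4: Σ_j (-1)^j C(3,j)·C(6-1-4j, 2) = C(3,0)·C(5,2) = 1·10 = 10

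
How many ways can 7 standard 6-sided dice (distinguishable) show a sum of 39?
Coefficient of x^39 in (x + x² + ... + x^6)^7. By inclusion-exclusion on dice exceeding 6: Σ_j (-1)^j C(7,j)·C(39-1-6j, 6) = C(7,0)·C(38,6) - C(7,1)·C(32,6) + C(7,2)·C(26,6) - C(7,3)·C(20,6) + C(7,4)·C(14,6) - C(7,5)·C(8,6) = 1·2760681 - 7·906192 + 21·230230 - 35·38760 + 35·3003 - 21·28 = 84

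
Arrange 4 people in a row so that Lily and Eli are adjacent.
Treat as block: (4-1)! × 2! = 6 × 2 = 12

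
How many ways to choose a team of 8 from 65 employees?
C(65,8) = 65!/(8!×57!) = 5047381560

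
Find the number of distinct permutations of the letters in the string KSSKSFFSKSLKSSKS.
16! / (5! × 8! × 2! × 1!) = 2162160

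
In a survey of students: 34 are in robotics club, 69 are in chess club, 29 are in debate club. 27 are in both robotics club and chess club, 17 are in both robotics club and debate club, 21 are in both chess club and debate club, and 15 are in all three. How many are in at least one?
|A∪B∪C| = 34+69+29-27-17-21+15 = 82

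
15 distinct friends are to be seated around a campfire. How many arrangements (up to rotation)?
Circular: fix one position, arrange the rest. (15-1)! = 87178291200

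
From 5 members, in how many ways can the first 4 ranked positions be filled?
P(5,4) = 5!/(5-4)! = 120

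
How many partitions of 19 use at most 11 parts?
By conjugation, equals partitions of 19 into parts ≤ 11. Let r_j(i) = number of partitions of i into parts ≤ j, for i = 0..19. r_1(i) = 1 for all i; r_j(i) = r_{j-1}(i) + r_j(i-j). Rows j = 2..11: ≤2: 1 1 2 2 3 3 4 4 5 5 6 6 7 7 8 8 9 9 10 10; ≤3: 1 1 2 3 4 5 7 8 10 12 14 16 19 21 24 27 30 33 37 40; ≤4: 1 1 2 3 5 6 9 11 15 18 23 27 34 39 47 54 64 72 84 94; ≤5: 1 1 2 3 5 7 10 13 18 23 30 37 47 57 70 84 101 119 141 164; ≤6: 1 1 2 3 5 7 11 14 20 26 35 44 58 71 90 110 136 163 199 235; ≤7: 1 1 2 3 5 7 11 15 21 28 38 49 65 82 105 131 164 201 248 300; ≤8: 1 1 2 3 5 7 11 15 22 29 40 52 70 89 116 146 186 230 288 352; ≤9: 1 1 2 3 5 7 11 15 22 30 41 54 73 94 123 157 201 252 318 393; ≤10: 1 1 2 3 5 7 11 15 22 30 42 55 75 97 128 164 212 267 340 423; ≤11: 1 1 2 3 5 7 11 15 22 30 42 56 76 99 131 169 219 278 355 445. r_11(19) = 445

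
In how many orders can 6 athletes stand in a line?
6! = 720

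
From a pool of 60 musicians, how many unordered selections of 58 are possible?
C(60,58) = 60!/(58!×2!) = 1770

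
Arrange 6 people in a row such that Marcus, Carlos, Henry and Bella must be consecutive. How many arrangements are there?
Treat the 4 as one block: (6-4+1)! × 4! = 6 × 24 = 144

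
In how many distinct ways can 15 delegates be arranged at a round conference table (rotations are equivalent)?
Circular: fix one position, arrange the rest. (15-1)! = 87178291200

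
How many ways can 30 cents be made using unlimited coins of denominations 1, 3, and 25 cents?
Coefficient of x^30 in 1/(1-x^1) · 1/(1-x^3) · 1/(1-x^25). Case on j = number of 25-cent coins (j = 0..1); remainder r = 30 - 25j is made from {1,3} in ⌊r/3⌋+1 ways. r = 30, 5 → 11 + 2 = 13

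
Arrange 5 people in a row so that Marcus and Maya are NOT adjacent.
Total - adjacent = 5! - (5-1)!×2 = 120 - 48 = 72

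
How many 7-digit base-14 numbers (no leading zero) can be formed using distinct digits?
First digit: 13 choices (nonzero). Then descending: 13 × 13 × 12 × 11 × 10 × 9 × 8 = 16061760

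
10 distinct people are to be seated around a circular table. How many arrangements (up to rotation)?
Circular: fix one position, arrange the rest. (10-1)! = 362880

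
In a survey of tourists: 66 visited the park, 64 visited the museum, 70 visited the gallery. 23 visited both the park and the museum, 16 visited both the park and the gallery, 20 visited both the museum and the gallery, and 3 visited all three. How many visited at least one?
|A∪B∪C| = 66+64+70-23-16-20+3 = 144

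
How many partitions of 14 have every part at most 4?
Let r_j(i) = number of partitions of i into parts ≤ j, for i = 0..14. r_1(i) = 1 for all i; r_j(i) = r_{j-1}(i) + r_j(i-j). Rows j = 2..4: ≤2: 1 1 2 2 3 3 4 4 5 5 6 6 7 7 8; ≤3: 1 1 2 3 4 5 7 8 10 12 14 16 19 21 24; ≤4: 1 1 2 3 5 6 9 11 15 18 23 27 34 39 47. r_4(14) = 47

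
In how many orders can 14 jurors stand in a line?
14! = 87178291200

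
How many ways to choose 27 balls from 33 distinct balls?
C(33,27) = 33!/(27!×6!) = 1107568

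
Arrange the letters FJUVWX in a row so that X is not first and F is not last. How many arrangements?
By inclusion-exclusion: 6! - 2×(6-1)! + (6-2)! = 720 - 240 + 24 = 504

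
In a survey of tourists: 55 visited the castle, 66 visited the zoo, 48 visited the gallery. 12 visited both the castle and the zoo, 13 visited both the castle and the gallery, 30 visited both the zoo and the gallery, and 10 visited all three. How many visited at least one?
|A∪B∪C| = 55+66+48-12-13-30+10 = 124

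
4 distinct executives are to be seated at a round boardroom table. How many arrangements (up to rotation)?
Circular: fix one position, arrange the rest. (4-1)! = 6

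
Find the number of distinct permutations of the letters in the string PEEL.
4! / (2! × 1! × 1!) = 12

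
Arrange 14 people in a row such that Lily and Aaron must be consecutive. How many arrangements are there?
Treat the 2 as one block: (14-2+1)! × 2! = 6227020800 × 2 = 12454041600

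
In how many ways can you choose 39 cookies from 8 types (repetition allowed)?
C(39+8-1, 8-1) = C(46, 7) = 53524680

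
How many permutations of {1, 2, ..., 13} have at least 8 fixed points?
Exactly j fixed points: C(13,j)·!(13-j); sum over j ≥ 8 (derangement numbers via !m = (m-1)·(!(m-1) + !(m-2)): !0..!5 = 1, 0, 1, 2, 9, 44). Σ_{j=8}^{13} C(13,j)·!(13-j) = C(13,8)·!5 + C(13,9)·!4 + C(13,10)·!3 + C(13,11)·!2 + C(13,12)·!1 + C(13,13)·!0 = 1287·44 + 715·9 + 286·2 + 78·1 + 13·0 + 1·1 = 63714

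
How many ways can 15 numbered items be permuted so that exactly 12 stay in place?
Choose the 12 fixed points C(15,12) = 455, derange the rest: !3 = Σ_{j=0}^{3} (-1)^j·3!/j! = 6 - 6 + 3 - 1 = 2. Product = 455 × 2 = 910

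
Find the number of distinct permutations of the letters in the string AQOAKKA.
7! / (1! × 2! × 1! × 3!) = 420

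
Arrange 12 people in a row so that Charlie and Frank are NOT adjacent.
Total - adjacent = 12! - (12-1)!×2 = 479001600 - 79833600 = 399168000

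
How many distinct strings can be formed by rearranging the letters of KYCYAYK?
7! / (3! × 1! × 2! × 1!) = 420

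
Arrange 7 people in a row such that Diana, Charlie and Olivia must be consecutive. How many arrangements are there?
Treat the 3 as one block: (7-3+1)! × 3! = 120 × 6 = 720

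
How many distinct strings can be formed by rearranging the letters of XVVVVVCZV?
9! / (1! × 6! × 1! × 1!) = 504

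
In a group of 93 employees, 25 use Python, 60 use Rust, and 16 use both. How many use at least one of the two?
|A∪B| = |A| + |B| - |A∩B| = 25 + 60 - 16 = 69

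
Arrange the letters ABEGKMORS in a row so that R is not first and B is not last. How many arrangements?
By inclusion-exclusion: 9! - 2×(9-1)! + (9-2)! = 362880 - 80640 + 5040 = 287280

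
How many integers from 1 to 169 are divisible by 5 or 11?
⌊169/5⌋ + ⌊169/11⌋ - ⌊169/55⌋ = 33 + 15 - 3 = 45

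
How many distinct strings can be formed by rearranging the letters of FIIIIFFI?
8! / (3! × 5!) = 56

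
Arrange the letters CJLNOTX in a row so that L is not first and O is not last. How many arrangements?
By inclusion-exclusion: 7! - 2×(7-1)! + (7-2)! = 5040 - 1440 + 120 = 3720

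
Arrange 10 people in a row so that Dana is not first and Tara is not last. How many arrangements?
By inclusion-exclusion: 10! - 2×(10-1)! + (10-2)! = 3628800 - 725760 + 40320 = 2943360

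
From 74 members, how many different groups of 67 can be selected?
C(74,67) = 74!/(67!×7!) = 1799579064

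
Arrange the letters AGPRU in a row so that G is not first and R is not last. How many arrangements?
By inclusion-exclusion: 5! - 2×(5-1)! + (5-2)! = 120 - 48 + 6 = 78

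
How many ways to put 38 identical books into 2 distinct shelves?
C(38+2-1, 2-1) = C(39, 1) = 39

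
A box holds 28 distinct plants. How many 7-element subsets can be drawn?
C(28,7) = 28!/(7!×21!) = 1184040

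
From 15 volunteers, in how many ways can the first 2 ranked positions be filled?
P(15,2) = 15!/(15-2)! = 210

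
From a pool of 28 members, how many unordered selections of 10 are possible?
C(28,10) = 28!/(10!×18!) = 13123110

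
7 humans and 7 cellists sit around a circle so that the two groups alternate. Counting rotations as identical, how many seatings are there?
Fix one of the humans: (7-1)! ways for the remaining humans, × 7! ways for the cellists = 720 × 5040 = 3628800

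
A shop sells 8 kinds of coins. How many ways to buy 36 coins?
C(36+8-1, 8-1) = C(43, 7) = 32224114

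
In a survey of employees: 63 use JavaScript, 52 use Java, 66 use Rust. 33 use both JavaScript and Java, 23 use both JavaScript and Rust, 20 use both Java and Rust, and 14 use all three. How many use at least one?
|A∪B∪C| = 63+52+66-33-23-20+14 = 119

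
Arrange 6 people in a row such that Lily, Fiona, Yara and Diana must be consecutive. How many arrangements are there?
Treat the 4 as one block: (6-4+1)! × 4! = 6 × 24 = 144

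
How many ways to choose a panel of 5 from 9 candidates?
C(9,5) = 9!/(5!×4!) = 126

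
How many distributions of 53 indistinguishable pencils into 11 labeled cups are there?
C(53+11-1, 11-1) = C(63, 10) = 127805525001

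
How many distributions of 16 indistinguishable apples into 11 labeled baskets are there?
C(16+11-1, 11-1) = C(26, 10) = 5311735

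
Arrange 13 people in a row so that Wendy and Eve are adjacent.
Treat as block: (13-1)! × 2! = 479001600 × 2 = 958003200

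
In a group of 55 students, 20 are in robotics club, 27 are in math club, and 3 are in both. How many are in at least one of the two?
|A∪B| = |A| + |B| - |A∩B| = 20 + 27 - 3 = 44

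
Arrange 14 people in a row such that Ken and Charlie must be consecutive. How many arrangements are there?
Treat the 2 as one block: (14-2+1)! × 2! = 6227020800 × 2 = 12454041600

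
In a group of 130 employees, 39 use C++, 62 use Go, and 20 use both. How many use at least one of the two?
|A∪B| = |A| + |B| - |A∩B| = 39 + 62 - 20 = 81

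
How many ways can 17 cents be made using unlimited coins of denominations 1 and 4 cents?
Coefficient of x^17 in 1/(1-x^1) · 1/(1-x^4). Use j coins of 4 for j = 0..⌊17/4⌋ = 4, the rest in 1s: 4 + 1 = 5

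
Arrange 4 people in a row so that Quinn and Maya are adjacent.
Treat as block: (4-1)! × 2! = 6 × 2 = 12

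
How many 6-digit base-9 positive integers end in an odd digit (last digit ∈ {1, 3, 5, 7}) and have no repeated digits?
Last∈{1,3,5,7}. Last=0: 0. Last nonzero: 4×7×P(7,4) = 23520. Total = 23520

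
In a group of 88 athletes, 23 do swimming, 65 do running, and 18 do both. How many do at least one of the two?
|A∪B| = |A| + |B| - |A∩B| = 23 + 65 - 18 = 70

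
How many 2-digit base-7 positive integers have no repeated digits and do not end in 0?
Last digit: 6 nonzero choices. First digit: 5 (nonzero, ≠last). Middle 0: P(5,0) = 1. Total = 30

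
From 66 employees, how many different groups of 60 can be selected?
C(66,60) = 66!/(60!×6!) = 90858768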